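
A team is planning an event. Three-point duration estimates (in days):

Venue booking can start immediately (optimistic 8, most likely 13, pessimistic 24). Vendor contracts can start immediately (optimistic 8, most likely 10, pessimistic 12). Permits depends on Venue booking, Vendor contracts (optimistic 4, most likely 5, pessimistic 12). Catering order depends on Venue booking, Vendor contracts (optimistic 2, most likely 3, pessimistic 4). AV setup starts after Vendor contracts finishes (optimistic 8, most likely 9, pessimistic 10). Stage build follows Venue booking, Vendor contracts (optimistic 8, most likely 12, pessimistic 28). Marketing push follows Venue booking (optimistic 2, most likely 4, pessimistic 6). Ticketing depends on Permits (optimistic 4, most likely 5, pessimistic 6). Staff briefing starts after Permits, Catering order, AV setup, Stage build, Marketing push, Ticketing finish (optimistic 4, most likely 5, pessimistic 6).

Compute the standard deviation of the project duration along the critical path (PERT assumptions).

te_Venue booking = (8 + 4·13 + 24)/6 = 84/6 = 14; σ²_Venue booking = ((24−8)/6)² = 7.111
te_Vendor contracts = (8 + 4·10 + 12)/6 = 60/6 = 10; σ²_Vendor contracts = ((12−8)/6)² = 0.444
te_Permits = (4 + 4·5 + 12)/6 = 36/6 = 6; σ²_Permits = ((12−4)/6)² = 1.778
te_Catering order = (2 + 4·3 + 4)/6 = 18/6 = 3; σ²_Catering order = ((4−2)/6)² = 0.111
te_AV setup = (8 + 4·9 + 10)/6 = 54/6 = 9; σ²_AV setup = ((10−8)/6)² = 0.111
te_Stage build = (8 + 4·12 + 28)/6 = 84/6 = 14; σ²_Stage build = ((28−8)/6)² = 11.111
te_Marketing push = (2 + 4·4 + 6)/6 = 24/6 = 4; σ²_Marketing push = ((6−2)/6)² = 0.444
te_Ticketing = (4 + 4·5 + 6)/6 = 30/6 = 5; σ²_Ticketing = ((6−4)/6)² = 0.111
te_Staff briefing = (4 + 4·5 + 6)/6 = 30/6 = 5; σ²_Staff briefing = ((6−4)/6)² = 0.111

Forward pass:
ES_Venue booking = 0; EF_Venue booking = 14
ES_Vendor contracts = 0; EF_Vendor contracts = 10
ES_Permits = max(EF_Venue booking=14, EF_Vendor contracts=10) = 14; EF_Permits = 14+6 = 20
ES_Catering order = max(EF_Venue booking=14, EF_Vendor contracts=10) = 14; EF_Catering order = 14+3 = 17
ES_AV setup = 10; EF_AV setup = 10+9 = 19
ES_Stage build = max(EF_Venue booking=14, EF_Vendor contracts=10) = 14; EF_Stage build = 14+14 = 28
ES_Marketing push = 14; EF_Marketing push = 14+4 = 18
ES_Ticketing = 20; EF_Ticketing = 20+5 = 25
ES_Staff briefing = max(EF_Permits=20, EF_Catering order=17, EF_AV setup=19, EF_Stage build=28, EF_Marketing push=18, EF_Ticketing=25) = 28; EF_Staff briefing = 28+5 = 33
Expected project duration μ = 33 days. Critical path: Venue booking → Stage build → Staff briefing.

Variance along critical path = 7.111 + 11.111 + 0.111 = 18.333
σ = √18.333 = 4.282 days

4.28 days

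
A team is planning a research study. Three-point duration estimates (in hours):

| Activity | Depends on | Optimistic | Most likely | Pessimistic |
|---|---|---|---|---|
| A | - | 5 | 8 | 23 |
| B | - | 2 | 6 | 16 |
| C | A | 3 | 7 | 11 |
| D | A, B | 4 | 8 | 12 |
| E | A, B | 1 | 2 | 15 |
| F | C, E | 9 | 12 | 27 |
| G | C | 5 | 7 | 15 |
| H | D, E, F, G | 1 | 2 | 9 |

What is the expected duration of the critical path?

te_A = (5 + 4·8 + 23)/6 = 60/6 = 10
te_B = (2 + 4·6 + 16)/6 = 42/6 = 7
te_C = (3 + 4·7 + 11)/6 = 42/6 = 7
te_D = (4 + 4·8 + 12)/6 = 48/6 = 8
te_E = (1 + 4·2 + 15)/6 = 24/6 = 4
te_F = (9 + 4·12 + 27)/6 = 84/6 = 14
te_G = (5 + 4·7 + 15)/6 = 48/6 = 8
te_H = (1 + 4·2 + 9)/6 = 18/6 = 3

Forward pass:
ES_A = 0; EF_A = 10
ES_B = 0; EF_B = 7
ES_C = 10; EF_C = 10+7 = 17
ES_D = max(EF_A=10, EF_B=7) = 10; EF_D = 10+8 = 18
ES_E = max(EF_A=10, EF_B=7) = 10; EF_E = 10+4 = 14
ES_F = max(EF_C=17, EF_E=14) = 17; EF_F = 17+14 = 31
ES_G = 17; EF_G = 17+8 = 25
ES_H = max(EF_D=18, EF_E=14, EF_F=31, EF_G=25) = 31; EF_H = 31+3 = 34
Expected project duration μ = 34 hours. Critical path: A → C → F → H.

34 hours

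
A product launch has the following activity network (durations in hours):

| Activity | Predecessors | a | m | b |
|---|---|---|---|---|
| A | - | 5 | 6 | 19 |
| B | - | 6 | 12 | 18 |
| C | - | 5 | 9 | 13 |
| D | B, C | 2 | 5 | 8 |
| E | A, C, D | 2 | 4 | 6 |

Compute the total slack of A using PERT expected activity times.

te_A = (5 + 4·6 + 19)/6 = 48/6 = 8
te_B = (6 + 4·12 + 18)/6 = 72/6 = 12
te_C = (5 + 4·9 + 13)/6 = 54/6 = 9
te_D = (2 + 4·5 + 8)/6 = 30/6 = 5
te_E = (2 + 4·4 + 6)/6 = 24/6 = 4

Forward pass:
ES_A = 0; EF_A = 8
ES_B = 0; EF_B = 12
ES_C = 0; EF_C = 9
ES_D = max(EF_B=12, EF_C=9) = 12; EF_D = 12+5 = 17
ES_E = max(EF_A=8, EF_C=9, EF_D=17) = 17; EF_E = 17+4 = 21
Expected project duration μ = 21 hours. Critical path: B → D → E.

Backward pass:
LF_E = 21; LS_E = 21−4 = 17
LF_D = LS_E = 17; LS_D = 17−5 = 12
LF_C = min(LS_D=12, LS_E=17) = 12; LS_C = 12−9 = 3
LF_B = LS_D = 12; LS_B = 12−12 = 0
LF_A = LS_E = 17; LS_A = 17−8 = 9
Slack_A = LS_A − ES_A = 9 − 0 = 9

9 hours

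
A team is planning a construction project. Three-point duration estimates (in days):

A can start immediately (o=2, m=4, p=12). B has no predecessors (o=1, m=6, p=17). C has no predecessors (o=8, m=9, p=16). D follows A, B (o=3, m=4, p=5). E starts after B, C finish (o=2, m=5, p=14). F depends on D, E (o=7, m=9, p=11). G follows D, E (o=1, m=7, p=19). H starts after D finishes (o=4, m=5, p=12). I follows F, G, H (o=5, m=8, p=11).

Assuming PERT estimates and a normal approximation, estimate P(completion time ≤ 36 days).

0.868

te_A = (2 + 4·4 + 12)/6 = 30/6 = 5; σ²_A = ((12−2)/6)² = 2.778
te_B = (1 + 4·6 + 17)/6 = 42/6 = 7; σ²_B = ((17−1)/6)² = 7.111
te_C = (8 + 4·9 + 16)/6 = 60/6 = 10; σ²_C = ((16−8)/6)² = 1.778
te_D = (3 + 4·4 + 5)/6 = 24/6 = 4; σ²_D = ((5−3)/6)² = 0.111
te_E = (2 + 4·5 + 14)/6 = 36/6 = 6; σ²_E = ((14−2)/6)² = 4.000
te_F = (7 + 4·9 + 11)/6 = 54/6 = 9; σ²_F = ((11−7)/6)² = 0.444
te_G = (1 + 4·7 + 19)/6 = 48/6 = 8; σ²_G = ((19−1)/6)² = 9.000
te_H = (4 + 4·5 + 12)/6 = 36/6 = 6; σ²_H = ((12−4)/6)² = 1.778
te_I = (5 + 4·8 + 11)/6 = 48/6 = 8; σ²_I = ((11−5)/6)² = 1.000

Forward pass:
ES_A = 0; EF_A = 5
ES_B = 0; EF_B = 7
ES_C = 0; EF_C = 10
ES_D = max(EF_A=5, EF_B=7) = 7; EF_D = 7+4 = 11
ES_E = max(EF_B=7, EF_C=10) = 10; EF_E = 10+6 = 16
ES_F = max(EF_D=11, EF_E=16) = 16; EF_F = 16+9 = 25
ES_G = max(EF_D=11, EF_E=16) = 16; EF_G = 16+8 = 24
ES_H = 11; EF_H = 11+6 = 17
ES_I = max(EF_F=25, EF_G=24, EF_H=17) = 25; EF_I = 25+8 = 33
Expected project duration μ = 33 days. Critical path: C → E → F → I.

Variance along critical path = 1.778 + 4.000 + 0.444 + 1.000 = 7.222; σ = √7.222 = 2.687 days.
Z = (36 − 33) / 2.687 = 1.116
P(T ≤ 36) = Φ(1.116) ≈ 0.868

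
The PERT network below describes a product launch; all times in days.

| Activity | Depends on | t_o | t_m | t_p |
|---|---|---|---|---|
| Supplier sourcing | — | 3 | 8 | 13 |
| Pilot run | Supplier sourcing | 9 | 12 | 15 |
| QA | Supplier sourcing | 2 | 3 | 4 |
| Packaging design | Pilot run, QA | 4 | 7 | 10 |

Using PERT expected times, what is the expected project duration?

27 days

te_Supplier sourcing = (3 + 4·8 + 13)/6 = 48/6 = 8
te_Pilot run = (9 + 4·12 + 15)/6 = 72/6 = 12
te_QA = (2 + 4·3 + 4)/6 = 18/6 = 3
te_Packaging design = (4 + 4·7 + 10)/6 = 42/6 = 7

Forward pass:
ES_Supplier sourcing = 0; EF_Supplier sourcing = 8
ES_Pilot run = 8; EF_Pilot run = 8+12 = 20
ES_QA = 8; EF_QA = 8+3 = 11
ES_Packaging design = max(EF_Pilot run=20, EF_QA=11) = 20; EF_Packaging design = 20+7 = 27
Expected project duration μ = 27 days. Critical path: Supplier sourcing → Pilot run → Packaging design.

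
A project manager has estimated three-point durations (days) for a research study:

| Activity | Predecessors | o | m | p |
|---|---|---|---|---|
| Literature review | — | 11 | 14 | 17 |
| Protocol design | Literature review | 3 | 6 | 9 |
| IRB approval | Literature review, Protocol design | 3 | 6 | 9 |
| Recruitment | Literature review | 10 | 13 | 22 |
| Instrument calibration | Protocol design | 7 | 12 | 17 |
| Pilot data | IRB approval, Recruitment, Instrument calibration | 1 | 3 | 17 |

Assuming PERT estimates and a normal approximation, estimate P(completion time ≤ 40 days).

te_Literature review = (11 + 4·14 + 17)/6 = 84/6 = 14; σ²_Literature review = ((17−11)/6)² = 1.000
te_Protocol design = (3 + 4·6 + 9)/6 = 36/6 = 6; σ²_Protocol design = ((9−3)/6)² = 1.000
te_IRB approval = (3 + 4·6 + 9)/6 = 36/6 = 6; σ²_IRB approval = ((9−3)/6)² = 1.000
te_Recruitment = (10 + 4·13 + 22)/6 = 84/6 = 14; σ²_Recruitment = ((22−10)/6)² = 4.000
te_Instrument calibration = (7 + 4·12 + 17)/6 = 72/6 = 12; σ²_Instrument calibration = ((17−7)/6)² = 2.778
te_Pilot data = (1 + 4·3 + 17)/6 = 30/6 = 5; σ²_Pilot data = ((17−1)/6)² = 7.111

Forward pass:
ES_Literature review = 0; EF_Literature review = 14
ES_Protocol design = 14; EF_Protocol design = 14+6 = 20
ES_IRB approval = max(EF_Literature review=14, EF_Protocol design=20) = 20; EF_IRB approval = 20+6 = 26
ES_Recruitment = 14; EF_Recruitment = 14+14 = 28
ES_Instrument calibration = 20; EF_Instrument calibration = 20+12 = 32
ES_Pilot data = max(EF_IRB approval=26, EF_Recruitment=28, EF_Instrument calibration=32) = 32; EF_Pilot data = 32+5 = 37
Expected project duration μ = 37 days. Critical path: Literature review → Protocol design → Instrument calibration → Pilot data.

Variance along critical path = 1.000 + 1.000 + 2.778 + 7.111 = 11.889; σ = √11.889 = 3.448 days.
Z = (40 − 37) / 3.448 = 0.870
P(T ≤ 40) = Φ(0.870) ≈ 0.808

0.808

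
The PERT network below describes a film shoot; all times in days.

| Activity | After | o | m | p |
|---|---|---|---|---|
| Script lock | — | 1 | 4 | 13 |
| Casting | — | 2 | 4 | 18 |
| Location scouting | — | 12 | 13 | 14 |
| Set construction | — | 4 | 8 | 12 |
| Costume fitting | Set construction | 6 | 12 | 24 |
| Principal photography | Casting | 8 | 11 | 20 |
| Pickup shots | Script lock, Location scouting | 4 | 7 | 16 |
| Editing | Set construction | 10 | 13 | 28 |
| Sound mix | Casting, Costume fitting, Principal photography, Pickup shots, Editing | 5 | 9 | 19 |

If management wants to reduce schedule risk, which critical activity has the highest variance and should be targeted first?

te_Script lock = (1 + 4·4 + 13)/6 = 30/6 = 5; σ²_Script lock = ((13−1)/6)² = 4.000
te_Casting = (2 + 4·4 + 18)/6 = 36/6 = 6; σ²_Casting = ((18−2)/6)² = 7.111
te_Location scouting = (12 + 4·13 + 14)/6 = 78/6 = 13; σ²_Location scouting = ((14−12)/6)² = 0.111
te_Set construction = (4 + 4·8 + 12)/6 = 48/6 = 8; σ²_Set construction = ((12−4)/6)² = 1.778
te_Costume fitting = (6 + 4·12 + 24)/6 = 78/6 = 13; σ²_Costume fitting = ((24−6)/6)² = 9.000
te_Principal photography = (8 + 4·11 + 20)/6 = 72/6 = 12; σ²_Principal photography = ((20−8)/6)² = 4.000
te_Pickup shots = (4 + 4·7 + 16)/6 = 48/6 = 8; σ²_Pickup shots = ((16−4)/6)² = 4.000
te_Editing = (10 + 4·13 + 28)/6 = 90/6 = 15; σ²_Editing = ((28−10)/6)² = 9.000
te_Sound mix = (5 + 4·9 + 19)/6 = 60/6 = 10; σ²_Sound mix = ((19−5)/6)² = 5.444

Forward pass:
ES_Script lock = 0; EF_Script lock = 5
ES_Casting = 0; EF_Casting = 6
ES_Location scouting = 0; EF_Location scouting = 13
ES_Set construction = 0; EF_Set construction = 8
ES_Costume fitting = 8; EF_Costume fitting = 8+13 = 21
ES_Principal photography = 6; EF_Principal photography = 6+12 = 18
ES_Pickup shots = max(EF_Script lock=5, EF_Location scouting=13) = 13; EF_Pickup shots = 13+8 = 21
ES_Editing = 8; EF_Editing = 8+15 = 23
ES_Sound mix = max(EF_Casting=6, EF_Costume fitting=21, EF_Principal photography=18, EF_Pickup shots=21, EF_Editing=23) = 23; EF_Sound mix = 23+10 = 33
Expected project duration μ = 33 days. Critical path: Set construction → Editing → Sound mix.

Variances on critical path: σ²_Set construction=1.778, σ²_Editing=9.000, σ²_Sound mix=5.444.
Largest is σ²_Editing = 9.000.

Editing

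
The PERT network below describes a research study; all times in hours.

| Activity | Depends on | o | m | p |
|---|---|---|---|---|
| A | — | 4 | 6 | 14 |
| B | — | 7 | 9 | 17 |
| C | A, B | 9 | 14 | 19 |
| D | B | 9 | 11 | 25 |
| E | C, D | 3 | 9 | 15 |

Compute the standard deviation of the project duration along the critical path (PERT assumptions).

3.09 hours

te_A = (4 + 4·6 + 14)/6 = 42/6 = 7; σ²_A = ((14−4)/6)² = 2.778
te_B = (7 + 4·9 + 17)/6 = 60/6 = 10; σ²_B = ((17−7)/6)² = 2.778
te_C = (9 + 4·14 + 19)/6 = 84/6 = 14; σ²_C = ((19−9)/6)² = 2.778
te_D = (9 + 4·11 + 25)/6 = 78/6 = 13; σ²_D = ((25−9)/6)² = 7.111
te_E = (3 + 4·9 + 15)/6 = 54/6 = 9; σ²_E = ((15−3)/6)² = 4.000

Forward pass:
ES_A = 0; EF_A = 7
ES_B = 0; EF_B = 10
ES_C = max(EF_A=7, EF_B=10) = 10; EF_C = 10+14 = 24
ES_D = 10; EF_D = 10+13 = 23
ES_E = max(EF_C=24, EF_D=23) = 24; EF_E = 24+9 = 33
Expected project duration μ = 33 hours. Critical path: B → C → E.

Variance along critical path = 2.778 + 2.778 + 4.000 = 9.556
σ = √9.556 = 3.091 hours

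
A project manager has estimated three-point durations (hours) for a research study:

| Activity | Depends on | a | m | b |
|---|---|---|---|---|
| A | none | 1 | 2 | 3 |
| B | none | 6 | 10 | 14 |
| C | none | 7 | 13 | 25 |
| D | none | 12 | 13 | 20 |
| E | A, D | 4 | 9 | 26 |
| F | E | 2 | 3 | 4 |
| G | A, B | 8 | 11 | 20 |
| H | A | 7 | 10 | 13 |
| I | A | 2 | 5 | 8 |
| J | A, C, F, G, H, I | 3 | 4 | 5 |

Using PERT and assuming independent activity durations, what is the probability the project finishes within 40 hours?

0.979

te_A = (1 + 4·2 + 3)/6 = 12/6 = 2; σ²_A = ((3−1)/6)² = 0.111
te_B = (6 + 4·10 + 14)/6 = 60/6 = 10; σ²_B = ((14−6)/6)² = 1.778
te_C = (7 + 4·13 + 25)/6 = 84/6 = 14; σ²_C = ((25−7)/6)² = 9.000
te_D = (12 + 4·13 + 20)/6 = 84/6 = 14; σ²_D = ((20−12)/6)² = 1.778
te_E = (4 + 4·9 + 26)/6 = 66/6 = 11; σ²_E = ((26−4)/6)² = 13.444
te_F = (2 + 4·3 + 4)/6 = 18/6 = 3; σ²_F = ((4−2)/6)² = 0.111
te_G = (8 + 4·11 + 20)/6 = 72/6 = 12; σ²_G = ((20−8)/6)² = 4.000
te_H = (7 + 4·10 + 13)/6 = 60/6 = 10; σ²_H = ((13−7)/6)² = 1.000
te_I = (2 + 4·5 + 8)/6 = 30/6 = 5; σ²_I = ((8−2)/6)² = 1.000
te_J = (3 + 4·4 + 5)/6 = 24/6 = 4; σ²_J = ((5−3)/6)² = 0.111

Forward pass:
ES_A = 0; EF_A = 2
ES_B = 0; EF_B = 10
ES_C = 0; EF_C = 14
ES_D = 0; EF_D = 14
ES_E = max(EF_A=2, EF_D=14) = 14; EF_E = 14+11 = 25
ES_F = 25; EF_F = 25+3 = 28
ES_G = max(EF_A=2, EF_B=10) = 10; EF_G = 10+12 = 22
ES_H = 2; EF_H = 2+10 = 12
ES_I = 2; EF_I = 2+5 = 7
ES_J = max(EF_A=2, EF_C=14, EF_F=28, EF_G=22, EF_H=12, EF_I=7) = 28; EF_J = 28+4 = 32
Expected project duration μ = 32 hours. Critical path: D → E → F → J.

Variance along critical path = 1.778 + 13.444 + 0.111 + 0.111 = 15.444; σ = √15.444 = 3.930 hours.
Z = (40 − 32) / 3.930 = 2.036
P(T ≤ 40) = Φ(2.036) ≈ 0.979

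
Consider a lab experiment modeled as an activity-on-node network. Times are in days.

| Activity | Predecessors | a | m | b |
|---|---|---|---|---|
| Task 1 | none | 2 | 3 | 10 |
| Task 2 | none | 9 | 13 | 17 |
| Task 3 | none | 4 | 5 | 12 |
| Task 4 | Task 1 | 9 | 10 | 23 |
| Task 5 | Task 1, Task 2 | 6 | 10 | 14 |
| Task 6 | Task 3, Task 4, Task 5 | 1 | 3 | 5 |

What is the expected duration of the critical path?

te_Task 1 = (2 + 4·3 + 10)/6 = 24/6 = 4
te_Task 2 = (9 + 4·13 + 17)/6 = 78/6 = 13
te_Task 3 = (4 + 4·5 + 12)/6 = 36/6 = 6
te_Task 4 = (9 + 4·10 + 23)/6 = 72/6 = 12
te_Task 5 = (6 + 4·10 + 14)/6 = 60/6 = 10
te_Task 6 = (1 + 4·3 + 5)/6 = 18/6 = 3

Forward pass:
ES_Task 1 = 0; EF_Task 1 = 4
ES_Task 2 = 0; EF_Task 2 = 13
ES_Task 3 = 0; EF_Task 3 = 6
ES_Task 4 = 4; EF_Task 4 = 4+12 = 16
ES_Task 5 = max(EF_Task 1=4, EF_Task 2=13) = 13; EF_Task 5 = 13+10 = 23
ES_Task 6 = max(EF_Task 3=6, EF_Task 4=16, EF_Task 5=23) = 23; EF_Task 6 = 23+3 = 26
Expected project duration μ = 26 days. Critical path: Task 2 → Task 5 → Task 6.

26 days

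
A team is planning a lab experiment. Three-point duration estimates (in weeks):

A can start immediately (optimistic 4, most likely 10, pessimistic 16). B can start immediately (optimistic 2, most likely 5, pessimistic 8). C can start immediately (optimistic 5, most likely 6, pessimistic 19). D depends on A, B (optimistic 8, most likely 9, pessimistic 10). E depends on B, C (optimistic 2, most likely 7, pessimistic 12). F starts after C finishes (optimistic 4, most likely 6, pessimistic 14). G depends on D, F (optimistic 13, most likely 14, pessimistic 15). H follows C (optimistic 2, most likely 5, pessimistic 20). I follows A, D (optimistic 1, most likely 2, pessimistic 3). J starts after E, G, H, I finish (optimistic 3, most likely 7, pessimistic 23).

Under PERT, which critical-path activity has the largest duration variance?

te_A = (4 + 4·10 + 16)/6 = 60/6 = 10; σ²_A = ((16−4)/6)² = 4.000
te_B = (2 + 4·5 + 8)/6 = 30/6 = 5; σ²_B = ((8−2)/6)² = 1.000
te_C = (5 + 4·6 + 19)/6 = 48/6 = 8; σ²_C = ((19−5)/6)² = 5.444
te_D = (8 + 4·9 + 10)/6 = 54/6 = 9; σ²_D = ((10−8)/6)² = 0.111
te_E = (2 + 4·7 + 12)/6 = 42/6 = 7; σ²_E = ((12−2)/6)² = 2.778
te_F = (4 + 4·6 + 14)/6 = 42/6 = 7; σ²_F = ((14−4)/6)² = 2.778
te_G = (13 + 4·14 + 15)/6 = 84/6 = 14; σ²_G = ((15−13)/6)² = 0.111
te_H = (2 + 4·5 + 20)/6 = 42/6 = 7; σ²_H = ((20−2)/6)² = 9.000
te_I = (1 + 4·2 + 3)/6 = 12/6 = 2; σ²_I = ((3−1)/6)² = 0.111
te_J = (3 + 4·7 + 23)/6 = 54/6 = 9; σ²_J = ((23−3)/6)² = 11.111

Forward pass:
ES_A = 0; EF_A = 10
ES_B = 0; EF_B = 5
ES_C = 0; EF_C = 8
ES_D = max(EF_A=10, EF_B=5) = 10; EF_D = 10+9 = 19
ES_E = max(EF_B=5, EF_C=8) = 8; EF_E = 8+7 = 15
ES_F = 8; EF_F = 8+7 = 15
ES_G = max(EF_D=19, EF_F=15) = 19; EF_G = 19+14 = 33
ES_H = 8; EF_H = 8+7 = 15
ES_I = max(EF_A=10, EF_D=19) = 19; EF_I = 19+2 = 21
ES_J = max(EF_E=15, EF_G=33, EF_H=15, EF_I=21) = 33; EF_J = 33+9 = 42
Expected project duration μ = 42 weeks. Critical path: A → D → G → J.

Variances on critical path: σ²_A=4.000, σ²_D=0.111, σ²_G=0.111, σ²_J=11.111.
Largest is σ²_J = 11.111.

J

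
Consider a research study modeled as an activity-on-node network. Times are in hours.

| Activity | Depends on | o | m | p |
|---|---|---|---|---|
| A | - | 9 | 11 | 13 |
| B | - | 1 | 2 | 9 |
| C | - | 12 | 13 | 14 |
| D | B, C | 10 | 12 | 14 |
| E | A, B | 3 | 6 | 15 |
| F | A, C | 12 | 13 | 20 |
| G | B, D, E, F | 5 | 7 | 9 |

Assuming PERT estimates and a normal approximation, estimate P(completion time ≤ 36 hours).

te_A = (9 + 4·11 + 13)/6 = 66/6 = 11; σ²_A = ((13−9)/6)² = 0.444
te_B = (1 + 4·2 + 9)/6 = 18/6 = 3; σ²_B = ((9−1)/6)² = 1.778
te_C = (12 + 4·13 + 14)/6 = 78/6 = 13; σ²_C = ((14−12)/6)² = 0.111
te_D = (10 + 4·12 + 14)/6 = 72/6 = 12; σ²_D = ((14−10)/6)² = 0.444
te_E = (3 + 4·6 + 15)/6 = 42/6 = 7; σ²_E = ((15−3)/6)² = 4.000
te_F = (12 + 4·13 + 20)/6 = 84/6 = 14; σ²_F = ((20−12)/6)² = 1.778
te_G = (5 + 4·7 + 9)/6 = 42/6 = 7; σ²_G = ((9−5)/6)² = 0.444

Forward pass:
ES_A = 0; EF_A = 11
ES_B = 0; EF_B = 3
ES_C = 0; EF_C = 13
ES_D = max(EF_B=3, EF_C=13) = 13; EF_D = 13+12 = 25
ES_E = max(EF_A=11, EF_B=3) = 11; EF_E = 11+7 = 18
ES_F = max(EF_A=11, EF_C=13) = 13; EF_F = 13+14 = 27
ES_G = max(EF_B=3, EF_D=25, EF_E=18, EF_F=27) = 27; EF_G = 27+7 = 34
Expected project duration μ = 34 hours. Critical path: C → F → G.

Variance along critical path = 0.111 + 1.778 + 0.444 = 2.333; σ = √2.333 = 1.528 hours.
Z = (36 − 34) / 1.528 = 1.309
P(T ≤ 36) = Φ(1.309) ≈ 0.905

0.905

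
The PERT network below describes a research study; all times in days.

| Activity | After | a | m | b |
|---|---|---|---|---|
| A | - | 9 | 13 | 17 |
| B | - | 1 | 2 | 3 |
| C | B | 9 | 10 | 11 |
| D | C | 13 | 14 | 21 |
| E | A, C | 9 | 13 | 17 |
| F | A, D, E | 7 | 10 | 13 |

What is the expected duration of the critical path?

37 days

te_A = (9 + 4·13 + 17)/6 = 78/6 = 13
te_B = (1 + 4·2 + 3)/6 = 12/6 = 2
te_C = (9 + 4·10 + 11)/6 = 60/6 = 10
te_D = (13 + 4·14 + 21)/6 = 90/6 = 15
te_E = (9 + 4·13 + 17)/6 = 78/6 = 13
te_F = (7 + 4·10 + 13)/6 = 60/6 = 10

Forward pass:
ES_A = 0; EF_A = 13
ES_B = 0; EF_B = 2
ES_C = 2; EF_C = 2+10 = 12
ES_D = 12; EF_D = 12+15 = 27
ES_E = max(EF_A=13, EF_C=12) = 13; EF_E = 13+13 = 26
ES_F = max(EF_A=13, EF_D=27, EF_E=26) = 27; EF_F = 27+10 = 37
Expected project duration μ = 37 days. Critical path: B → C → D → F.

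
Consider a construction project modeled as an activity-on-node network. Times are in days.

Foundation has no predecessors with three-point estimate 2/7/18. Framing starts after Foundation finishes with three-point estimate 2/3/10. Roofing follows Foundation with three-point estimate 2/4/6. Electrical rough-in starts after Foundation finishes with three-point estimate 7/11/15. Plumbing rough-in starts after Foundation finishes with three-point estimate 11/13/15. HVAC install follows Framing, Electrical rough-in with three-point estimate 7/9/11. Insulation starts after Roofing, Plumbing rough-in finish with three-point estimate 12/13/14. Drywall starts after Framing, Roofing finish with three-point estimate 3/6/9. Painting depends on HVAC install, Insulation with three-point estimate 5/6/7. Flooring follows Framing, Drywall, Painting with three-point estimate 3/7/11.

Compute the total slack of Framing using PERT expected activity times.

te_Foundation = (2 + 4·7 + 18)/6 = 48/6 = 8
te_Framing = (2 + 4·3 + 10)/6 = 24/6 = 4
te_Roofing = (2 + 4·4 + 6)/6 = 24/6 = 4
te_Electrical rough-in = (7 + 4·11 + 15)/6 = 66/6 = 11
te_Plumbing rough-in = (11 + 4·13 + 15)/6 = 78/6 = 13
te_HVAC install = (7 + 4·9 + 11)/6 = 54/6 = 9
te_Insulation = (12 + 4·13 + 14)/6 = 78/6 = 13
te_Drywall = (3 + 4·6 + 9)/6 = 36/6 = 6
te_Painting = (5 + 4·6 + 7)/6 = 36/6 = 6
te_Flooring = (3 + 4·7 + 11)/6 = 42/6 = 7

Forward pass:
ES_Foundation = 0; EF_Foundation = 8
ES_Framing = 8; EF_Framing = 8+4 = 12
ES_Roofing = 8; EF_Roofing = 8+4 = 12
ES_Electrical rough-in = 8; EF_Electrical rough-in = 8+11 = 19
ES_Plumbing rough-in = 8; EF_Plumbing rough-in = 8+13 = 21
ES_HVAC install = max(EF_Framing=12, EF_Electrical rough-in=19) = 19; EF_HVAC install = 19+9 = 28
ES_Insulation = max(EF_Roofing=12, EF_Plumbing rough-in=21) = 21; EF_Insulation = 21+13 = 34
ES_Drywall = max(EF_Framing=12, EF_Roofing=12) = 12; EF_Drywall = 12+6 = 18
ES_Painting = max(EF_HVAC install=28, EF_Insulation=34) = 34; EF_Painting = 34+6 = 40
ES_Flooring = max(EF_Framing=12, EF_Drywall=18, EF_Painting=40) = 40; EF_Flooring = 40+7 = 47
Expected project duration μ = 47 days. Critical path: Foundation → Plumbing rough-in → Insulation → Painting → Flooring.

Backward pass:
LF_Flooring = 47; LS_Flooring = 47−7 = 40
LF_Painting = LS_Flooring = 40; LS_Painting = 40−6 = 34
LF_Drywall = LS_Flooring = 40; LS_Drywall = 40−6 = 34
LF_Insulation = LS_Painting = 34; LS_Insulation = 34−13 = 21
LF_HVAC install = LS_Painting = 34; LS_HVAC install = 34−9 = 25
LF_Plumbing rough-in = LS_Insulation = 21; LS_Plumbing rough-in = 21−13 = 8
LF_Electrical rough-in = LS_HVAC install = 25; LS_Electrical rough-in = 25−11 = 14
LF_Roofing = min(LS_Insulation=21, LS_Drywall=34) = 21; LS_Roofing = 21−4 = 17
LF_Framing = min(LS_HVAC install=25, LS_Drywall=34, LS_Flooring=40) = 25; LS_Framing = 25−4 = 21
LF_Foundation = min(LS_Framing=21, LS_Roofing=17, LS_Electrical rough-in=14, LS_Plumbing rough-in=8) = 8; LS_Foundation = 8−8 = 0
Slack_Framing = LS_Framing − ES_Framing = 21 − 8 = 13

13 days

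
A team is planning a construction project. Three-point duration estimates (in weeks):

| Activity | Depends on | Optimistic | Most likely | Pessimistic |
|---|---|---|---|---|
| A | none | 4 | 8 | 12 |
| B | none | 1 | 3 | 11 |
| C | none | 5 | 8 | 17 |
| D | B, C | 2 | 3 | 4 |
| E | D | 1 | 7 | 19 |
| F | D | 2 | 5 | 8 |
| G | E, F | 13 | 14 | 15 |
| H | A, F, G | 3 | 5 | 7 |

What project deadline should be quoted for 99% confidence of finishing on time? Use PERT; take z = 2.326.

47.6 weeks

te_A = (4 + 4·8 + 12)/6 = 48/6 = 8; σ²_A = ((12−4)/6)² = 1.778
te_B = (1 + 4·3 + 11)/6 = 24/6 = 4; σ²_B = ((11−1)/6)² = 2.778
te_C = (5 + 4·8 + 17)/6 = 54/6 = 9; σ²_C = ((17−5)/6)² = 4.000
te_D = (2 + 4·3 + 4)/6 = 18/6 = 3; σ²_D = ((4−2)/6)² = 0.111
te_E = (1 + 4·7 + 19)/6 = 48/6 = 8; σ²_E = ((19−1)/6)² = 9.000
te_F = (2 + 4·5 + 8)/6 = 30/6 = 5; σ²_F = ((8−2)/6)² = 1.000
te_G = (13 + 4·14 + 15)/6 = 84/6 = 14; σ²_G = ((15−13)/6)² = 0.111
te_H = (3 + 4·5 + 7)/6 = 30/6 = 5; σ²_H = ((7−3)/6)² = 0.444

Forward pass:
ES_A = 0; EF_A = 8
ES_B = 0; EF_B = 4
ES_C = 0; EF_C = 9
ES_D = max(EF_B=4, EF_C=9) = 9; EF_D = 9+3 = 12
ES_E = 12; EF_E = 12+8 = 20
ES_F = 12; EF_F = 12+5 = 17
ES_G = max(EF_E=20, EF_F=17) = 20; EF_G = 20+14 = 34
ES_H = max(EF_A=8, EF_F=17, EF_G=34) = 34; EF_H = 34+5 = 39
Expected project duration μ = 39 weeks. Critical path: C → D → E → G → H.

Variance along critical path = 4.000 + 0.111 + 9.000 + 0.111 + 0.444 = 13.667; σ = 3.697 weeks.
D = μ + z·σ = 39 + 2.326·3.697 = 47.6 weeks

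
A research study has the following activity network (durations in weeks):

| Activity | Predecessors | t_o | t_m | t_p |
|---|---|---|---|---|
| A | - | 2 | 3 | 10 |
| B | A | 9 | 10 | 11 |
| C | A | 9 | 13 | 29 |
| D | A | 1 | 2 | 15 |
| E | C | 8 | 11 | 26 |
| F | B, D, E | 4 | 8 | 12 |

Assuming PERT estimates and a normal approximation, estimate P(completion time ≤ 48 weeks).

0.950

te_A = (2 + 4·3 + 10)/6 = 24/6 = 4; σ²_A = ((10−2)/6)² = 1.778
te_B = (9 + 4·10 + 11)/6 = 60/6 = 10; σ²_B = ((11−9)/6)² = 0.111
te_C = (9 + 4·13 + 29)/6 = 90/6 = 15; σ²_C = ((29−9)/6)² = 11.111
te_D = (1 + 4·2 + 15)/6 = 24/6 = 4; σ²_D = ((15−1)/6)² = 5.444
te_E = (8 + 4·11 + 26)/6 = 78/6 = 13; σ²_E = ((26−8)/6)² = 9.000
te_F = (4 + 4·8 + 12)/6 = 48/6 = 8; σ²_F = ((12−4)/6)² = 1.778

Forward pass:
ES_A = 0; EF_A = 4
ES_B = 4; EF_B = 4+10 = 14
ES_C = 4; EF_C = 4+15 = 19
ES_D = 4; EF_D = 4+4 = 8
ES_E = 19; EF_E = 19+13 = 32
ES_F = max(EF_B=14, EF_D=8, EF_E=32) = 32; EF_F = 32+8 = 40
Expected project duration μ = 40 weeks. Critical path: A → C → E → F.

Variance along critical path = 1.778 + 11.111 + 9.000 + 1.778 = 23.667; σ = √23.667 = 4.865 weeks.
Z = (48 − 40) / 4.865 = 1.644
P(T ≤ 48) = Φ(1.644) ≈ 0.950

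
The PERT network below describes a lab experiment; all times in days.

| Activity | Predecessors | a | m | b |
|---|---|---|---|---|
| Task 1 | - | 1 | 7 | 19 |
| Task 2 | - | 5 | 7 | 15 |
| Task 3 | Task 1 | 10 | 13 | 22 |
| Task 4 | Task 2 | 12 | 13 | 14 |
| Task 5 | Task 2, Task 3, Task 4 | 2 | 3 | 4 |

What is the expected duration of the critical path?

te_Task 1 = (1 + 4·7 + 19)/6 = 48/6 = 8
te_Task 2 = (5 + 4·7 + 15)/6 = 48/6 = 8
te_Task 3 = (10 + 4·13 + 22)/6 = 84/6 = 14
te_Task 4 = (12 + 4·13 + 14)/6 = 78/6 = 13
te_Task 5 = (2 + 4·3 + 4)/6 = 18/6 = 3

Forward pass:
ES_Task 1 = 0; EF_Task 1 = 8
ES_Task 2 = 0; EF_Task 2 = 8
ES_Task 3 = 8; EF_Task 3 = 8+14 = 22
ES_Task 4 = 8; EF_Task 4 = 8+13 = 21
ES_Task 5 = max(EF_Task 2=8, EF_Task 3=22, EF_Task 4=21) = 22; EF_Task 5 = 22+3 = 25
Expected project duration μ = 25 days. Critical path: Task 1 → Task 3 → Task 5.

25 days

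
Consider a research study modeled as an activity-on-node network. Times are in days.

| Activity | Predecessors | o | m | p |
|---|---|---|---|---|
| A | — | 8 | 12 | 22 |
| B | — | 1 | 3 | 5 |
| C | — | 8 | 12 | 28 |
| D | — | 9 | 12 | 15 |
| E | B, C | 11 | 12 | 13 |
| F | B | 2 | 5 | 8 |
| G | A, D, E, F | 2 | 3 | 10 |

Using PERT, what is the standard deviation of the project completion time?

3.61 days

te_A = (8 + 4·12 + 22)/6 = 78/6 = 13; σ²_A = ((22−8)/6)² = 5.444
te_B = (1 + 4·3 + 5)/6 = 18/6 = 3; σ²_B = ((5−1)/6)² = 0.444
te_C = (8 + 4·12 + 28)/6 = 84/6 = 14; σ²_C = ((28−8)/6)² = 11.111
te_D = (9 + 4·12 + 15)/6 = 72/6 = 12; σ²_D = ((15−9)/6)² = 1.000
te_E = (11 + 4·12 + 13)/6 = 72/6 = 12; σ²_E = ((13−11)/6)² = 0.111
te_F = (2 + 4·5 + 8)/6 = 30/6 = 5; σ²_F = ((8−2)/6)² = 1.000
te_G = (2 + 4·3 + 10)/6 = 24/6 = 4; σ²_G = ((10−2)/6)² = 1.778

Forward pass:
ES_A = 0; EF_A = 13
ES_B = 0; EF_B = 3
ES_C = 0; EF_C = 14
ES_D = 0; EF_D = 12
ES_E = max(EF_B=3, EF_C=14) = 14; EF_E = 14+12 = 26
ES_F = 3; EF_F = 3+5 = 8
ES_G = max(EF_A=13, EF_D=12, EF_E=26, EF_F=8) = 26; EF_G = 26+4 = 30
Expected project duration μ = 30 days. Critical path: C → E → G.

Variance along critical path = 11.111 + 0.111 + 1.778 = 13.000
σ = √13.000 = 3.606 days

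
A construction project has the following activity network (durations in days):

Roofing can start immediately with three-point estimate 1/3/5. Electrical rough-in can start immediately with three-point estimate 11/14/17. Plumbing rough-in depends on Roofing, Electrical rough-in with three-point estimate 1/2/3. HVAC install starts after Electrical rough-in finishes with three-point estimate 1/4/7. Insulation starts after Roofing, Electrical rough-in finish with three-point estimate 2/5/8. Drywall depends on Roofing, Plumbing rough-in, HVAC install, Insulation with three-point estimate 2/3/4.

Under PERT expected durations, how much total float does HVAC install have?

te_Roofing = (1 + 4·3 + 5)/6 = 18/6 = 3
te_Electrical rough-in = (11 + 4·14 + 17)/6 = 84/6 = 14
te_Plumbing rough-in = (1 + 4·2 + 3)/6 = 12/6 = 2
te_HVAC install = (1 + 4·4 + 7)/6 = 24/6 = 4
te_Insulation = (2 + 4·5 + 8)/6 = 30/6 = 5
te_Drywall = (2 + 4·3 + 4)/6 = 18/6 = 3

Forward pass:
ES_Roofing = 0; EF_Roofing = 3
ES_Electrical rough-in = 0; EF_Electrical rough-in = 14
ES_Plumbing rough-in = max(EF_Roofing=3, EF_Electrical rough-in=14) = 14; EF_Plumbing rough-in = 14+2 = 16
ES_HVAC install = 14; EF_HVAC install = 14+4 = 18
ES_Insulation = max(EF_Roofing=3, EF_Electrical rough-in=14) = 14; EF_Insulation = 14+5 = 19
ES_Drywall = max(EF_Roofing=3, EF_Plumbing rough-in=16, EF_HVAC install=18, EF_Insulation=19) = 19; EF_Drywall = 19+3 = 22
Expected project duration μ = 22 days. Critical path: Electrical rough-in → Insulation → Drywall.

Backward pass:
LF_Drywall = 22; LS_Drywall = 22−3 = 19
LF_Insulation = LS_Drywall = 19; LS_Insulation = 19−5 = 14
LF_HVAC install = LS_Drywall = 19; LS_HVAC install = 19−4 = 15
LF_Plumbing rough-in = LS_Drywall = 19; LS_Plumbing rough-in = 19−2 = 17
LF_Electrical rough-in = min(LS_Plumbing rough-in=17, LS_HVAC install=15, LS_Insulation=14) = 14; LS_Electrical rough-in = 14−14 = 0
LF_Roofing = min(LS_Plumbing rough-in=17, LS_Insulation=14, LS_Drywall=19) = 14; LS_Roofing = 14−3 = 11
Slack_HVAC install = LS_HVAC install − ES_HVAC install = 15 − 14 = 1

1 days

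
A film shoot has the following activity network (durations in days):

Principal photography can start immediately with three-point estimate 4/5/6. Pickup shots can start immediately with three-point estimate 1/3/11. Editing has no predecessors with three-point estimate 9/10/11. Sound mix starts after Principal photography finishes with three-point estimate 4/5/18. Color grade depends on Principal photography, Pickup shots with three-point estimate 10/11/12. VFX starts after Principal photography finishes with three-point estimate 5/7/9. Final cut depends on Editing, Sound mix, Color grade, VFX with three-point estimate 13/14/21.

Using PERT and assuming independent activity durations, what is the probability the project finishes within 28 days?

te_Principal photography = (4 + 4·5 + 6)/6 = 30/6 = 5; σ²_Principal photography = ((6−4)/6)² = 0.111
te_Pickup shots = (1 + 4·3 + 11)/6 = 24/6 = 4; σ²_Pickup shots = ((11−1)/6)² = 2.778
te_Editing = (9 + 4·10 + 11)/6 = 60/6 = 10; σ²_Editing = ((11−9)/6)² = 0.111
te_Sound mix = (4 + 4·5 + 18)/6 = 42/6 = 7; σ²_Sound mix = ((18−4)/6)² = 5.444
te_Color grade = (10 + 4·11 + 12)/6 = 66/6 = 11; σ²_Color grade = ((12−10)/6)² = 0.111
te_VFX = (5 + 4·7 + 9)/6 = 42/6 = 7; σ²_VFX = ((9−5)/6)² = 0.444
te_Final cut = (13 + 4·14 + 21)/6 = 90/6 = 15; σ²_Final cut = ((21−13)/6)² = 1.778

Forward pass:
ES_Principal photography = 0; EF_Principal photography = 5
ES_Pickup shots = 0; EF_Pickup shots = 4
ES_Editing = 0; EF_Editing = 10
ES_Sound mix = 5; EF_Sound mix = 5+7 = 12
ES_Color grade = max(EF_Principal photography=5, EF_Pickup shots=4) = 5; EF_Color grade = 5+11 = 16
ES_VFX = 5; EF_VFX = 5+7 = 12
ES_Final cut = max(EF_Editing=10, EF_Sound mix=12, EF_Color grade=16, EF_VFX=12) = 16; EF_Final cut = 16+15 = 31
Expected project duration μ = 31 days. Critical path: Principal photography → Color grade → Final cut.

Variance along critical path = 0.111 + 0.111 + 1.778 = 2.000; σ = √2.000 = 1.414 days.
Z = (28 − 31) / 1.414 = -2.121
P(T ≤ 28) = Φ(-2.121) ≈ 0.017

0.017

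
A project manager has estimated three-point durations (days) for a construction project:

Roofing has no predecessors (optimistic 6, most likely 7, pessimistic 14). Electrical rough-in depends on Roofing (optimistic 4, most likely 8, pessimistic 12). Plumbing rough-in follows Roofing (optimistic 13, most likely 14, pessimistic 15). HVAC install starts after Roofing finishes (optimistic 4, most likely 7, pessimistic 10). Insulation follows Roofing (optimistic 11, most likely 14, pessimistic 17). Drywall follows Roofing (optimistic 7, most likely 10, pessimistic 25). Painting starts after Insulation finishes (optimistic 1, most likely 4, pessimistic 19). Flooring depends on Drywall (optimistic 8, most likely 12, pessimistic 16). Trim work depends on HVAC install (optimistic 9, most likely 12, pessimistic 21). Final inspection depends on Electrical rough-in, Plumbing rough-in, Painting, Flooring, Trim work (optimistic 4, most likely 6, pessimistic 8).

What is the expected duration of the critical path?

38 days

te_Roofing = (6 + 4·7 + 14)/6 = 48/6 = 8
te_Electrical rough-in = (4 + 4·8 + 12)/6 = 48/6 = 8
te_Plumbing rough-in = (13 + 4·14 + 15)/6 = 84/6 = 14
te_HVAC install = (4 + 4·7 + 10)/6 = 42/6 = 7
te_Insulation = (11 + 4·14 + 17)/6 = 84/6 = 14
te_Drywall = (7 + 4·10 + 25)/6 = 72/6 = 12
te_Painting = (1 + 4·4 + 19)/6 = 36/6 = 6
te_Flooring = (8 + 4·12 + 16)/6 = 72/6 = 12
te_Trim work = (9 + 4·12 + 21)/6 = 78/6 = 13
te_Final inspection = (4 + 4·6 + 8)/6 = 36/6 = 6

Forward pass:
ES_Roofing = 0; EF_Roofing = 8
ES_Electrical rough-in = 8; EF_Electrical rough-in = 8+8 = 16
ES_Plumbing rough-in = 8; EF_Plumbing rough-in = 8+14 = 22
ES_HVAC install = 8; EF_HVAC install = 8+7 = 15
ES_Insulation = 8; EF_Insulation = 8+14 = 22
ES_Drywall = 8; EF_Drywall = 8+12 = 20
ES_Painting = 22; EF_Painting = 22+6 = 28
ES_Flooring = 20; EF_Flooring = 20+12 = 32
ES_Trim work = 15; EF_Trim work = 15+13 = 28
ES_Final inspection = max(EF_Electrical rough-in=16, EF_Plumbing rough-in=22, EF_Painting=28, EF_Flooring=32, EF_Trim work=28) = 32; EF_Final inspection = 32+6 = 38
Expected project duration μ = 38 days. Critical path: Roofing → Drywall → Flooring → Final inspection.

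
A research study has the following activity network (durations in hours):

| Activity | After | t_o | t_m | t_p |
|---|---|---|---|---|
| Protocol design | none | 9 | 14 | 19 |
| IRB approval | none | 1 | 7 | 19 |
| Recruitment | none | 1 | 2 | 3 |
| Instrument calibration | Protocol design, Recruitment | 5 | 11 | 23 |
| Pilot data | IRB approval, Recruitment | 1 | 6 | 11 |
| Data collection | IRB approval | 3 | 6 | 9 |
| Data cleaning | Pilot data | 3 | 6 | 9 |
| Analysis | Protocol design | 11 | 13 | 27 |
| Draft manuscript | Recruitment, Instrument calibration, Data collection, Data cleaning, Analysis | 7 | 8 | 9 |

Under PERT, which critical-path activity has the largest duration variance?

Analysis

te_Protocol design = (9 + 4·14 + 19)/6 = 84/6 = 14; σ²_Protocol design = ((19−9)/6)² = 2.778
te_IRB approval = (1 + 4·7 + 19)/6 = 48/6 = 8; σ²_IRB approval = ((19−1)/6)² = 9.000
te_Recruitment = (1 + 4·2 + 3)/6 = 12/6 = 2; σ²_Recruitment = ((3−1)/6)² = 0.111
te_Instrument calibration = (5 + 4·11 + 23)/6 = 72/6 = 12; σ²_Instrument calibration = ((23−5)/6)² = 9.000
te_Pilot data = (1 + 4·6 + 11)/6 = 36/6 = 6; σ²_Pilot data = ((11−1)/6)² = 2.778
te_Data collection = (3 + 4·6 + 9)/6 = 36/6 = 6; σ²_Data collection = ((9−3)/6)² = 1.000
te_Data cleaning = (3 + 4·6 + 9)/6 = 36/6 = 6; σ²_Data cleaning = ((9−3)/6)² = 1.000
te_Analysis = (11 + 4·13 + 27)/6 = 90/6 = 15; σ²_Analysis = ((27−11)/6)² = 7.111
te_Draft manuscript = (7 + 4·8 + 9)/6 = 48/6 = 8; σ²_Draft manuscript = ((9−7)/6)² = 0.111

Forward pass:
ES_Protocol design = 0; EF_Protocol design = 14
ES_IRB approval = 0; EF_IRB approval = 8
ES_Recruitment = 0; EF_Recruitment = 2
ES_Instrument calibration = max(EF_Protocol design=14, EF_Recruitment=2) = 14; EF_Instrument calibration = 14+12 = 26
ES_Pilot data = max(EF_IRB approval=8, EF_Recruitment=2) = 8; EF_Pilot data = 8+6 = 14
ES_Data collection = 8; EF_Data collection = 8+6 = 14
ES_Data cleaning = 14; EF_Data cleaning = 14+6 = 20
ES_Analysis = 14; EF_Analysis = 14+15 = 29
ES_Draft manuscript = max(EF_Recruitment=2, EF_Instrument calibration=26, EF_Data collection=14, EF_Data cleaning=20, EF_Analysis=29) = 29; EF_Draft manuscript = 29+8 = 37
Expected project duration μ = 37 hours. Critical path: Protocol design → Analysis → Draft manuscript.

Variances on critical path: σ²_Protocol design=2.778, σ²_Analysis=7.111, σ²_Draft manuscript=0.111.
Largest is σ²_Analysis = 7.111.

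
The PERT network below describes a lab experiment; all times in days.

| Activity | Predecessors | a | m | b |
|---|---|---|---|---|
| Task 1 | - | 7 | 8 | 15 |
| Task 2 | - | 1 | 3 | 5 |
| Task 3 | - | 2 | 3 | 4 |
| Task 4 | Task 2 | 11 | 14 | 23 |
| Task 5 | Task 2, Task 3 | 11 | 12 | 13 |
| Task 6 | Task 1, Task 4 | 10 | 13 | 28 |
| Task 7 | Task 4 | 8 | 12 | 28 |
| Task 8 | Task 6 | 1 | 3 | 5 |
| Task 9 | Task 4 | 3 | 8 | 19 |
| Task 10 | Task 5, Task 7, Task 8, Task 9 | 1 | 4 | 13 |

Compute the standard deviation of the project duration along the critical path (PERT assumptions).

te_Task 1 = (7 + 4·8 + 15)/6 = 54/6 = 9; σ²_Task 1 = ((15−7)/6)² = 1.778
te_Task 2 = (1 + 4·3 + 5)/6 = 18/6 = 3; σ²_Task 2 = ((5−1)/6)² = 0.444
te_Task 3 = (2 + 4·3 + 4)/6 = 18/6 = 3; σ²_Task 3 = ((4−2)/6)² = 0.111
te_Task 4 = (11 + 4·14 + 23)/6 = 90/6 = 15; σ²_Task 4 = ((23−11)/6)² = 4.000
te_Task 5 = (11 + 4·12 + 13)/6 = 72/6 = 12; σ²_Task 5 = ((13−11)/6)² = 0.111
te_Task 6 = (10 + 4·13 + 28)/6 = 90/6 = 15; σ²_Task 6 = ((28−10)/6)² = 9.000
te_Task 7 = (8 + 4·12 + 28)/6 = 84/6 = 14; σ²_Task 7 = ((28−8)/6)² = 11.111
te_Task 8 = (1 + 4·3 + 5)/6 = 18/6 = 3; σ²_Task 8 = ((5−1)/6)² = 0.444
te_Task 9 = (3 + 4·8 + 19)/6 = 54/6 = 9; σ²_Task 9 = ((19−3)/6)² = 7.111
te_Task 10 = (1 + 4·4 + 13)/6 = 30/6 = 5; σ²_Task 10 = ((13−1)/6)² = 4.000

Forward pass:
ES_Task 1 = 0; EF_Task 1 = 9
ES_Task 2 = 0; EF_Task 2 = 3
ES_Task 3 = 0; EF_Task 3 = 3
ES_Task 4 = 3; EF_Task 4 = 3+15 = 18
ES_Task 5 = max(EF_Task 2=3, EF_Task 3=3) = 3; EF_Task 5 = 3+12 = 15
ES_Task 6 = max(EF_Task 1=9, EF_Task 4=18) = 18; EF_Task 6 = 18+15 = 33
ES_Task 7 = 18; EF_Task 7 = 18+14 = 32
ES_Task 8 = 33; EF_Task 8 = 33+3 = 36
ES_Task 9 = 18; EF_Task 9 = 18+9 = 27
ES_Task 10 = max(EF_Task 5=15, EF_Task 7=32, EF_Task 8=36, EF_Task 9=27) = 36; EF_Task 10 = 36+5 = 41
Expected project duration μ = 41 days. Critical path: Task 2 → Task 4 → Task 6 → Task 8 → Task 10.

Variance along critical path = 0.444 + 4.000 + 9.000 + 0.444 + 4.000 = 17.889
σ = √17.889 = 4.230 days

4.23 days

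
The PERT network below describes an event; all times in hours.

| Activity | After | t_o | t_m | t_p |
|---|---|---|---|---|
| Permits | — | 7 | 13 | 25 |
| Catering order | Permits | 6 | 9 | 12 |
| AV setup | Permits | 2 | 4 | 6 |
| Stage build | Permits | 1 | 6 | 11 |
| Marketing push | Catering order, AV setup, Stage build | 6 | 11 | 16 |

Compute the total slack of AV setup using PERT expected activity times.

te_Permits = (7 + 4·13 + 25)/6 = 84/6 = 14
te_Catering order = (6 + 4·9 + 12)/6 = 54/6 = 9
te_AV setup = (2 + 4·4 + 6)/6 = 24/6 = 4
te_Stage build = (1 + 4·6 + 11)/6 = 36/6 = 6
te_Marketing push = (6 + 4·11 + 16)/6 = 66/6 = 11

Forward pass:
ES_Permits = 0; EF_Permits = 14
ES_Catering order = 14; EF_Catering order = 14+9 = 23
ES_AV setup = 14; EF_AV setup = 14+4 = 18
ES_Stage build = 14; EF_Stage build = 14+6 = 20
ES_Marketing push = max(EF_Catering order=23, EF_AV setup=18, EF_Stage build=20) = 23; EF_Marketing push = 23+11 = 34
Expected project duration μ = 34 hours. Critical path: Permits → Catering order → Marketing push.

Backward pass:
LF_Marketing push = 34; LS_Marketing push = 34−11 = 23
LF_Stage build = LS_Marketing push = 23; LS_Stage build = 23−6 = 17
LF_AV setup = LS_Marketing push = 23; LS_AV setup = 23−4 = 19
LF_Catering order = LS_Marketing push = 23; LS_Catering order = 23−9 = 14
LF_Permits = min(LS_Catering order=14, LS_AV setup=19, LS_Stage build=17) = 14; LS_Permits = 14−14 = 0
Slack_AV setup = LS_AV setup − ES_AV setup = 19 − 14 = 5

5 hours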